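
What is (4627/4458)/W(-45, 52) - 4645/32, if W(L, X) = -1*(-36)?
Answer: -93164837/641952 ≈ -145.13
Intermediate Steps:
W(L, X) = 36
(4627/4458)/W(-45, 52) - 4645/32 = (4627/4458)/36 - 4645/32 = (4627*(1/4458))*(1/36) - 4645*1/32 = (4627/4458)*(1/36) - 4645/32 = 4627/160488 - 4645/32 = -93164837/641952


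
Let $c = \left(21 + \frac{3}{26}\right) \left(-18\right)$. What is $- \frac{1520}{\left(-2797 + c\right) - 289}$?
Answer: $\frac{19760}{45059} \approx 0.43854$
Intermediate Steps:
$c = - \frac{4941}{13}$ ($c = \left(21 + 3 \cdot \frac{1}{26}\right) \left(-18\right) = \left(21 + \frac{3}{26}\right) \left(-18\right) = \frac{549}{26} \left(-18\right) = - \frac{4941}{13} \approx -380.08$)
$- \frac{1520}{\left(-2797 + c\right) - 289} = - \frac{1520}{\left(-2797 - \frac{4941}{13}\right) - 289} = - \frac{1520}{- \frac{41302}{13} - 289} = - \frac{1520}{- \frac{45059}{13}} = \left(-1520\right) \left(- \frac{13}{45059}\right) = \frac{19760}{45059}$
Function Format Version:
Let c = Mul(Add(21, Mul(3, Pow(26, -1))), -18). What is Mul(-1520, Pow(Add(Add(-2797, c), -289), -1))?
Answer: Rational(19760, 45059) ≈ 0.43854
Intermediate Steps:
c = Rational(-4941, 13) (c = Mul(Add(21, Mul(3, Rational(1, 26))), -18) = Mul(Add(21, Rational(3, 26)), -18) = Mul(Rational(549, 26), -18) = Rational(-4941, 13) ≈ -380.08)
Mul(-1520, Pow(Add(Add(-2797, c), -289), -1)) = Mul(-1520, Pow(Add(Add(-2797, Rational(-4941, 13)), -289), -1)) = Mul(-1520, Pow(Add(Rational(-41302, 13), -289), -1)) = Mul(-1520, Pow(Rational(-45059, 13), -1)) = Mul(-1520, Rational(-13, 45059)) = Rational(19760, 45059)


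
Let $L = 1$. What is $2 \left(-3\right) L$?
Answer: $-6$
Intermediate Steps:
$2 \left(-3\right) L = 2 \left(-3\right) 1 = \left(-6\right) 1 = -6$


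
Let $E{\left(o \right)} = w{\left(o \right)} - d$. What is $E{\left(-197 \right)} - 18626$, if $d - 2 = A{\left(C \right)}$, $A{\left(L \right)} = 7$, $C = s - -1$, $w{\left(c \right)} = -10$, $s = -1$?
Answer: $-18645$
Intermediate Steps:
$C = 0$ ($C = -1 - -1 = -1 + 1 = 0$)
$d = 9$ ($d = 2 + 7 = 9$)
$E{\left(o \right)} = -19$ ($E{\left(o \right)} = -10 - 9 = -19$)
$E{\left(-197 \right)} - 18626 = -19 - 18626 = -18645$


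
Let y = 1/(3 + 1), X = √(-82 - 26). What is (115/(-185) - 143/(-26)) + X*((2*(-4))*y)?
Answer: 361/74 - 12*I*√3 ≈ 4.8784 - 20.785*I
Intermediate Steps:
X = 6*I*√3 (X = √(-108) = 6*I*√3 ≈ 10.392*I)
y = ¼ (y = 1/4 = ¼ ≈ 0.25000)
(115/(-185) - 143/(-26)) + X*((2*(-4))*y) = (115/(-185) - 143/(-26)) + (6*I*√3)*((2*(-4))*(¼)) = (115*(-1/185) - 143*(-1/26)) + (6*I*√3)*(-8*¼) = (-23/37 + 11/2) + (6*I*√3)*(-2) = 361/74 - 12*I*√3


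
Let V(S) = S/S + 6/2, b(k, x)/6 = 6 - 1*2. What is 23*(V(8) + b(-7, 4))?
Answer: 644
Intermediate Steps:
b(k, x) = 24 (b(k, x) = 6*(6 - 1*2) = 6*(6 - 2) = 6*4 = 24)
V(S) = 4 (V(S) = 1 + 6*(½) = 1 + 3 = 4)
23*(V(8) + b(-7, 4)) = 23*(4 + 24) = 23*28 = 644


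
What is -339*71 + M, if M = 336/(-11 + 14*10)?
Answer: -1034855/43 ≈ -24066.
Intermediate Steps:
M = 112/43 (M = 336/(-11 + 140) = 336/129 = 336*(1/129) = 112/43 ≈ 2.6047)
-339*71 + M = -339*71 + 112/43 = -24069 + 112/43 = -1034855/43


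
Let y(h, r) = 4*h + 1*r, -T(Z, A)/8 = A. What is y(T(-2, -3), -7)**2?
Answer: 7921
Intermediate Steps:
T(Z, A) = -8*A
y(h, r) = r + 4*h (y(h, r) = 4*h + r = r + 4*h)
y(T(-2, -3), -7)**2 = (-7 + 4*(-8*(-3)))**2 = (-7 + 4*24)**2 = (-7 + 96)**2 = 89**2 = 7921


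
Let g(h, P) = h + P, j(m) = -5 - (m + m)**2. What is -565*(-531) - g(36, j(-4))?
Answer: 300048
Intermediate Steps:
j(m) = -5 - 4*m**2 (j(m) = -5 - (2*m)**2 = -5 - 4*m**2)
g(h, P) = P + h
-565*(-531) - g(36, j(-4)) = -565*(-531) - ((-5 - 4*(-4)**2) + 36) = 300015 - ((-5 - 4*16) + 36) = 300015 - ((-5 - 64) + 36) = 300015 - (-69 + 36) = 300015 - 1*(-33) = 300015 + 33 = 300048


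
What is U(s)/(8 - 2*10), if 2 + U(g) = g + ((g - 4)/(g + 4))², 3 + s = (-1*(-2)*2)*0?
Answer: -11/3 ≈ -3.6667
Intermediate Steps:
s = -3 (s = -3 + (-1*(-2)*2)*0 = -3 + (2*2)*0 = -3 + 4*0 = -3 + 0 = -3)
U(g) = -2 + g + (-4 + g)²/(4 + g)² (U(g) = -2 + (g + ((g - 4)/(g + 4))²) = -2 + (g + ((-4 + g)/(4 + g))²) = -2 + (g + (-4 + g)²/(4 + g)²) = -2 + g + (-4 + g)²/(4 + g)²)
U(s)/(8 - 2*10) = (-2 - 3 + (-4 - 3)²/(4 - 3)²)/(8 - 2*10) = (-2 - 3 + (-7)²/1²)/(8 - 20) = (-2 - 3 + 49*1)/(-12) = (-2 - 3 + 49)*(-1/12) = 44*(-1/12) = -11/3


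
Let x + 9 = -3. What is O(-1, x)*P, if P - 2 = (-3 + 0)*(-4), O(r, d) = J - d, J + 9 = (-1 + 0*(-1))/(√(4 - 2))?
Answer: 42 - 7*√2 ≈ 32.101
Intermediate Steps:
x = -12 (x = -9 - 3 = -12)
J = -9 - √2/2 (J = -9 + (-1 + 0*(-1))/(√(4 - 2)) = -9 + (-1 + 0)/(√2) = -9 - √2/2 ≈ -9.7071)
O(r, d) = -9 - d - √2/2 (O(r, d) = (-9 - √2/2) - d = -9 - d - √2/2)
P = 14 (P = 2 + (-3 + 0)*(-4) = 2 - 3*(-4) = 2 + 12 = 14)
O(-1, x)*P = (-9 - 1*(-12) - √2/2)*14 = (-9 + 12 - √2/2)*14 = (3 - √2/2)*14 = 42 - 7*√2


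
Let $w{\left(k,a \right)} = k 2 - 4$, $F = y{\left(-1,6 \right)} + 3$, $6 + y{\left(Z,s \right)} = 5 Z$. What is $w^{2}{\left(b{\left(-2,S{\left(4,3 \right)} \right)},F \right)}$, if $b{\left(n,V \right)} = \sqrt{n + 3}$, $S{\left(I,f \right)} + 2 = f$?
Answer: $4$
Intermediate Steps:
$y{\left(Z,s \right)} = -6 + 5 Z$
$S{\left(I,f \right)} = -2 + f$
$b{\left(n,V \right)} = \sqrt{3 + n}$
$F = -8$ ($F = \left(-6 + 5 \left(-1\right)\right) + 3 = \left(-6 - 5\right) + 3 = -11 + 3 = -8$)
$w{\left(k,a \right)} = -4 + 2 k$ ($w{\left(k,a \right)} = 2 k - 4 = -4 + 2 k$)
$w^{2}{\left(b{\left(-2,S{\left(4,3 \right)} \right)},F \right)} = \left(-4 + 2 \sqrt{3 - 2}\right)^{2} = \left(-4 + 2 \sqrt{1}\right)^{2} = \left(-4 + 2 \cdot 1\right)^{2} = \left(-4 + 2\right)^{2} = \left(-2\right)^{2} = 4$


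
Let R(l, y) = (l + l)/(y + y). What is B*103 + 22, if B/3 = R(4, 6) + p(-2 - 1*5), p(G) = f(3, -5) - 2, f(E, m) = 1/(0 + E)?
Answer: -287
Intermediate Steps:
f(E, m) = 1/E
R(l, y) = l/y (R(l, y) = (2*l)/((2*y)) = (2*l)*(1/(2*y)) = l/y)
p(G) = -5/3 (p(G) = 1/3 - 2 = ⅓ - 2 = -5/3)
B = -3 (B = 3*(4/6 - 5/3) = 3*(4*(⅙) - 5/3) = 3*(⅔ - 5/3) = 3*(-1) = -3)
B*103 + 22 = -3*103 + 22 = -309 + 22 = -287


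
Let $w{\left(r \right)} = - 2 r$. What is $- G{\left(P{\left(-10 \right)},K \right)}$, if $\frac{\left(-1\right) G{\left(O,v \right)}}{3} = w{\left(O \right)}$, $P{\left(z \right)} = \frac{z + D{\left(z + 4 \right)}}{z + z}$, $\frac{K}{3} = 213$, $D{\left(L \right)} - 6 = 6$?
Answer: $\frac{3}{5} \approx 0.6$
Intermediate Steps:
$D{\left(L \right)} = 12$ ($D{\left(L \right)} = 6 + 6 = 12$)
$K = 639$ ($K = 3 \cdot 213 = 639$)
$P{\left(z \right)} = \frac{12 + z}{2 z}$ ($P{\left(z \right)} = \frac{z + 12}{z + z} = \frac{12 + z}{2 z}$)
$G{\left(O,v \right)} = 6 O$ ($G{\left(O,v \right)} = - 3 \left(- 2 O\right) = 6 O$)
$- G{\left(P{\left(-10 \right)},K \right)} = - 6 \frac{12 - 10}{2 \left(-10\right)} = - 6 \cdot \frac{1}{2} \left(- \frac{1}{10}\right) 2 = - \frac{6 \left(-1\right)}{10} = \left(-1\right) \left(- \frac{3}{5}\right) = \frac{3}{5}$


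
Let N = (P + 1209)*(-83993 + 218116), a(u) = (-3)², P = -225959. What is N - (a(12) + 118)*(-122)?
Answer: -30144128756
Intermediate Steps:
a(u) = 9
N = -30144144250 (N = (-225959 + 1209)*(-83993 + 218116) = -224750*134123 = -30144144250)
N - (a(12) + 118)*(-122) = -30144144250 - (9 + 118)*(-122) = -30144144250 - 127*(-122) = -30144144250 - 1*(-15494) = -30144144250 + 15494 = -30144128756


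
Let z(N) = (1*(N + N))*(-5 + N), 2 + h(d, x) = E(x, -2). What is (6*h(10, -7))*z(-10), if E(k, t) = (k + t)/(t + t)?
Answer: 450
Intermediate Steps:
E(k, t) = (k + t)/(2*t) (E(k, t) = (k + t)/((2*t)) = (k + t)*(1/(2*t)) = (k + t)/(2*t))
h(d, x) = -3/2 - x/4 (h(d, x) = -2 + (1/2)*(x - 2)/(-2) = -2 + (1/2)*(-1/2)*(-2 + x) = -2 + (1/2 - x/4) = -3/2 - x/4)
z(N) = 2*N*(-5 + N) (z(N) = (1*(2*N))*(-5 + N) = (2*N)*(-5 + N) = 2*N*(-5 + N))
(6*h(10, -7))*z(-10) = (6*(-3/2 - 1/4*(-7)))*(2*(-10)*(-5 - 10)) = (6*(-3/2 + 7/4))*(2*(-10)*(-15)) = (6*(1/4))*300 = (3/2)*300 = 450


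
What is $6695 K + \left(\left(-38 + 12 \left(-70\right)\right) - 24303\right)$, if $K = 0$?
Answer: $-25181$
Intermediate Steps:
$6695 K + \left(\left(-38 + 12 \left(-70\right)\right) - 24303\right) = 6695 \cdot 0 + \left(\left(-38 + 12 \left(-70\right)\right) - 24303\right) = 0 - 25181 = -25181$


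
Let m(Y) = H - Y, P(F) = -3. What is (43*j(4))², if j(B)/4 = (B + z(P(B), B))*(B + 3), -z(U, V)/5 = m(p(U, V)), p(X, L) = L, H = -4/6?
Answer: 9747217984/9 ≈ 1.0830e+9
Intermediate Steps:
H = -⅔ (H = -4*⅙ = -⅔ ≈ -0.66667)
m(Y) = -⅔ - Y
z(U, V) = 10/3 + 5*V (z(U, V) = -5*(-⅔ - V) = 10/3 + 5*V)
j(B) = 4*(3 + B)*(10/3 + 6*B) (j(B) = 4*((B + (10/3 + 5*B))*(B + 3)) = 4*((10/3 + 6*B)*(3 + B)) = 4*((3 + B)*(10/3 + 6*B)) = 4*(3 + B)*(10/3 + 6*B))
(43*j(4))² = (43*(40 + 24*4² + (256/3)*4))² = (43*(40 + 24*16 + 1024/3))² = (43*(40 + 384 + 1024/3))² = (43*(2296/3))² = (98728/3)² = 9747217984/9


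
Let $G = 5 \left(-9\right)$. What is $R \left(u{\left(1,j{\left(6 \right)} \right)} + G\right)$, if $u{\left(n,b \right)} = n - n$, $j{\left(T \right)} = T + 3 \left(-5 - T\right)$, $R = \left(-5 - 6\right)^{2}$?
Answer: $-5445$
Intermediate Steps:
$G = -45$
$R = 121$ ($R = \left(-11\right)^{2} = 121$)
$j{\left(T \right)} = -15 - 2 T$ ($j{\left(T \right)} = T - \left(15 + 3 T\right) = -15 - 2 T$)
$u{\left(n,b \right)} = 0$
$R \left(u{\left(1,j{\left(6 \right)} \right)} + G\right) = 121 \left(0 - 45\right) = 121 \left(-45\right) = -5445$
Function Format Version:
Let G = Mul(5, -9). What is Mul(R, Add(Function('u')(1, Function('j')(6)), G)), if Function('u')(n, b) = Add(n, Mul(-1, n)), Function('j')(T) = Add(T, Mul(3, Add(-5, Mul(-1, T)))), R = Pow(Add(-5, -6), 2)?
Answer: -5445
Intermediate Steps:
G = -45
R = 121 (R = Pow(-11, 2) = 121)
Function('j')(T) = Add(-15, Mul(-2, T)) (Function('j')(T) = Add(T, Add(-15, Mul(-3, T))) = Add(-15, Mul(-2, T)))
Function('u')(n, b) = 0
Mul(R, Add(Function('u')(1, Function('j')(6)), G)) = Mul(121, Add(0, -45)) = Mul(121, -45) = -5445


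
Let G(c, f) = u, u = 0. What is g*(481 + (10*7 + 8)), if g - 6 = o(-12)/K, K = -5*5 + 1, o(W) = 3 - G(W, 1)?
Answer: 26273/8 ≈ 3284.1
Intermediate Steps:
G(c, f) = 0
o(W) = 3 (o(W) = 3 - 1*0 = 3 + 0 = 3)
K = -24 (K = -25 + 1 = -24)
g = 47/8 (g = 6 + 3/(-24) = 6 + 3*(-1/24) = 6 - ⅛ = 47/8 ≈ 5.8750)
g*(481 + (10*7 + 8)) = 47*(481 + (10*7 + 8))/8 = 47*(481 + (70 + 8))/8 = 47*(481 + 78)/8 = (47/8)*559 = 26273/8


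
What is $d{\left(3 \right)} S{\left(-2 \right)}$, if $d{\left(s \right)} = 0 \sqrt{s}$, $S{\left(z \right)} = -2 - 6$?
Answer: $0$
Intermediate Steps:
$S{\left(z \right)} = -8$ ($S{\left(z \right)} = -2 - 6 = -8$)
$d{\left(s \right)} = 0$
$d{\left(3 \right)} S{\left(-2 \right)} = 0 \left(-8\right) = 0$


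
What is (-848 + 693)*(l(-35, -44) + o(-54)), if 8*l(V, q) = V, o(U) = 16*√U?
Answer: 5425/8 - 7440*I*√6 ≈ 678.13 - 18224.0*I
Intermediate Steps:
l(V, q) = V/8
(-848 + 693)*(l(-35, -44) + o(-54)) = (-848 + 693)*((⅛)*(-35) + 16*√(-54)) = -155*(-35/8 + 16*(3*I*√6)) = -155*(-35/8 + 48*I*√6) = 5425/8 - 7440*I*√6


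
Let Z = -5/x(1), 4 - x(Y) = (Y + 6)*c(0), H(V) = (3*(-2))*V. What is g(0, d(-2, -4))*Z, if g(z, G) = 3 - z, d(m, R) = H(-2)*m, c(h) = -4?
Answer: -15/32 ≈ -0.46875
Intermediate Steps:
H(V) = -6*V
d(m, R) = 12*m (d(m, R) = (-6*(-2))*m = 12*m)
x(Y) = 28 + 4*Y (x(Y) = 4 - (Y + 6)*(-4) = 4 - (6 + Y)*(-4) = 4 - (-24 - 4*Y) = 4 + (24 + 4*Y) = 28 + 4*Y)
Z = -5/32 (Z = -5/(28 + 4*1) = -5/(28 + 4) = -5/32 ≈ -0.15625)
g(0, d(-2, -4))*Z = (3 - 1*0)*(-5/32) = (3 + 0)*(-5/32) = 3*(-5/32) = -15/32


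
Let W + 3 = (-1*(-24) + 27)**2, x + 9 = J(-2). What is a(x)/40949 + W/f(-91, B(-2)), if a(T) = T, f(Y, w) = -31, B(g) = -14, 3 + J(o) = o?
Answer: -106385936/1269419 ≈ -83.807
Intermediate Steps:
J(o) = -3 + o
x = -14 (x = -9 + (-3 - 2) = -9 - 5 = -14)
W = 2598 (W = -3 + (-1*(-24) + 27)**2 = -3 + (24 + 27)**2 = -3 + 51**2 = -3 + 2601 = 2598)
a(x)/40949 + W/f(-91, B(-2)) = -14/40949 + 2598/(-31) = -14*1/40949 + 2598*(-1/31) = -14/40949 - 2598/31 = -106385936/1269419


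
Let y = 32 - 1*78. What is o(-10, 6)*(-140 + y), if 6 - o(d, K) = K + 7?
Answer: 1302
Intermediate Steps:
y = -46 (y = 32 - 78 = -46)
o(d, K) = -1 - K (o(d, K) = 6 - (K + 7) = 6 - (7 + K) = 6 + (-7 - K) = -1 - K)
o(-10, 6)*(-140 + y) = (-1 - 1*6)*(-140 - 46) = (-1 - 6)*(-186) = -7*(-186) = 1302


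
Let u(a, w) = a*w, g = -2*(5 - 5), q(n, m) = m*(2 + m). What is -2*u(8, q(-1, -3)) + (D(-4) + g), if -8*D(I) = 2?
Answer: -193/4 ≈ -48.250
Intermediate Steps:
D(I) = -¼ (D(I) = -⅛*2 = -¼)
g = 0 (g = -2*0 = 0)
-2*u(8, q(-1, -3)) + (D(-4) + g) = -16*(-3*(2 - 3)) + (-¼ + 0) = -16*(-3*(-1)) - ¼ = -16*3 - ¼ = -2*24 - ¼ = -48 - ¼ = -193/4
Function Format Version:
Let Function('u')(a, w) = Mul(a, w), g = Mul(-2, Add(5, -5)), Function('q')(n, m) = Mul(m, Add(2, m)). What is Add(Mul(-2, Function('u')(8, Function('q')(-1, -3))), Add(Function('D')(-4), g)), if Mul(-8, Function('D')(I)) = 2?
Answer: Rational(-193, 4) ≈ -48.250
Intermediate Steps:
Function('D')(I) = Rational(-1, 4) (Function('D')(I) = Mul(Rational(-1, 8), 2) = Rational(-1, 4))
g = 0 (g = Mul(-2, 0) = 0)
Add(Mul(-2, Function('u')(8, Function('q')(-1, -3))), Add(Function('D')(-4), g)) = Add(Mul(-2, Mul(8, Mul(-3, Add(2, -3)))), Add(Rational(-1, 4), 0)) = Add(Mul(-2, Mul(8, Mul(-3, -1))), Rational(-1, 4)) = Add(Mul(-2, Mul(8, 3)), Rational(-1, 4)) = Add(Mul(-2, 24), Rational(-1, 4)) = Add(-48, Rational(-1, 4)) = Rational(-193, 4)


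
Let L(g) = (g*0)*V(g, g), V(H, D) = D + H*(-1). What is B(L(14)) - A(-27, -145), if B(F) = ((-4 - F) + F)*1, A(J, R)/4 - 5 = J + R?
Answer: 664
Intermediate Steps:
A(J, R) = 20 + 4*J + 4*R (A(J, R) = 20 + 4*(J + R) = 20 + (4*J + 4*R) = 20 + 4*J + 4*R)
V(H, D) = D - H
L(g) = 0 (L(g) = (g*0)*(g - g) = 0*0 = 0)
B(F) = -4 (B(F) = -4*1 = -4)
B(L(14)) - A(-27, -145) = -4 - (20 + 4*(-27) + 4*(-145)) = -4 - (20 - 108 - 580) = -4 - 1*(-668) = -4 + 668 = 664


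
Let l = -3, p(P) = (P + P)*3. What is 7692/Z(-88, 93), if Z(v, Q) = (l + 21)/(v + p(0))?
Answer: -112816/3 ≈ -37605.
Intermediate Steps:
p(P) = 6*P (p(P) = (2*P)*3 = 6*P)
Z(v, Q) = 18/v (Z(v, Q) = (-3 + 21)/(v + 6*0) = 18/(v + 0) = 18/v)
7692/Z(-88, 93) = 7692/((18/(-88))) = 7692/((18*(-1/88))) = 7692/(-9/44) = 7692*(-44/9) = -112816/3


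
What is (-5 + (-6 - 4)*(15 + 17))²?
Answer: 105625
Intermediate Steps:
(-5 + (-6 - 4)*(15 + 17))² = (-5 - 10*32)² = (-5 - 320)² = (-325)² = 105625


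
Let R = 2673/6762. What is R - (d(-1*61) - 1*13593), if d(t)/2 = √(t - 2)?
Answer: 30639513/2254 - 6*I*√7 ≈ 13593.0 - 15.875*I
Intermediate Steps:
d(t) = 2*√(-2 + t) (d(t) = 2*√(t - 2) = 2*√(-2 + t))
R = 891/2254 (R = 2673*(1/6762) = 891/2254 ≈ 0.39530)
R - (d(-1*61) - 1*13593) = 891/2254 - (2*√(-2 - 1*61) - 1*13593) = 891/2254 - (2*√(-2 - 61) - 13593) = 891/2254 - (2*√(-63) - 13593) = 891/2254 - (2*(3*I*√7) - 13593) = 891/2254 - (6*I*√7 - 13593) = 891/2254 - (-13593 + 6*I*√7) = 891/2254 + (13593 - 6*I*√7) = 30639513/2254 - 6*I*√7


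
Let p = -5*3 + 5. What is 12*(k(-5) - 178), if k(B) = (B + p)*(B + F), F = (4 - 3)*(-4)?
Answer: -516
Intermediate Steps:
p = -10 (p = -15 + 5 = -10)
F = -4 (F = 1*(-4) = -4)
k(B) = (-10 + B)*(-4 + B) (k(B) = (B - 10)*(B - 4) = (-10 + B)*(-4 + B))
12*(k(-5) - 178) = 12*((40 + (-5)**2 - 14*(-5)) - 178) = 12*((40 + 25 + 70) - 178) = 12*(135 - 178) = 12*(-43) = -516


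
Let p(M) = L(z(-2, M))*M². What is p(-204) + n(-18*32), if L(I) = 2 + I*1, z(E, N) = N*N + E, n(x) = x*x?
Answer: 1732223232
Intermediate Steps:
n(x) = x²
z(E, N) = E + N² (z(E, N) = N² + E = E + N²)
L(I) = 2 + I
p(M) = M⁴ (p(M) = (2 + (-2 + M²))*M² = M²*M² = M⁴)
p(-204) + n(-18*32) = (-204)⁴ + (-18*32)² = 1731891456 + (-576)² = 1731891456 + 331776 = 1732223232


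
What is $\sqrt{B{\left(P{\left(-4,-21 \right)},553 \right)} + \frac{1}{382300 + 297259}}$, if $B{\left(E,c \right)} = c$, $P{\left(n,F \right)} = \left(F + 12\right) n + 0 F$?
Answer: $\frac{4 \sqrt{15960977559222}}{679559} \approx 23.516$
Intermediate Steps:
$P{\left(n,F \right)} = n \left(12 + F\right)$ ($P{\left(n,F \right)} = \left(12 + F\right) n + 0 = n \left(12 + F\right) + 0 = n \left(12 + F\right)$)
$\sqrt{B{\left(P{\left(-4,-21 \right)},553 \right)} + \frac{1}{382300 + 297259}} = \sqrt{553 + \frac{1}{382300 + 297259}} = \sqrt{553 + \frac{1}{679559}} = \sqrt{\frac{375796128}{679559}} = \frac{4 \sqrt{15960977559222}}{679559}$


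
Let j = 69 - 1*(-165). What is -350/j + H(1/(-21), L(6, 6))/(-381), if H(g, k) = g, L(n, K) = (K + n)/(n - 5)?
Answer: -51854/34671 ≈ -1.4956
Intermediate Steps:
j = 234 (j = 69 + 165 = 234)
L(n, K) = (K + n)/(-5 + n)
-350/j + H(1/(-21), L(6, 6))/(-381) = -350/234 + 1/(-21*(-381)) = -350*1/234 - 1/21*(-1/381) = -175/117 + 1/8001 = -51854/34671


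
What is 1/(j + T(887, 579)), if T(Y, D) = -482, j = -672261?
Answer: -1/672743 ≈ -1.4865e-6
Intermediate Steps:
1/(j + T(887, 579)) = 1/(-672261 - 482) = 1/(-672743) = -1/672743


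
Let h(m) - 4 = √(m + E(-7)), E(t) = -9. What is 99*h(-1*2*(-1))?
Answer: 396 + 99*I*√7 ≈ 396.0 + 261.93*I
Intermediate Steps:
h(m) = 4 + √(-9 + m) (h(m) = 4 + √(m - 9) = 4 + √(-9 + m))
99*h(-1*2*(-1)) = 99*(4 + √(-9 - 1*2*(-1))) = 99*(4 + √(-9 - 2*(-1))) = 99*(4 + √(-9 + 2)) = 99*(4 + √(-7)) = 99*(4 + I*√7) = 396 + 99*I*√7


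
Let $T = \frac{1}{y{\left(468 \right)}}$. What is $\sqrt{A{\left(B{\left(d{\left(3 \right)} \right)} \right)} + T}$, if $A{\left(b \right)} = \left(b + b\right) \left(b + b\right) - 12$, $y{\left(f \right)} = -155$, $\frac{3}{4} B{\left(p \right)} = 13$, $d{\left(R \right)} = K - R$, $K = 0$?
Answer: $\frac{\sqrt{257258305}}{465} \approx 34.493$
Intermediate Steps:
$d{\left(R \right)} = - R$ ($d{\left(R \right)} = 0 - R = - R$)
$B{\left(p \right)} = \frac{52}{3}$ ($B{\left(p \right)} = \frac{4}{3} \cdot 13 = \frac{52}{3}$)
$A{\left(b \right)} = -12 + 4 b^{2}$ ($A{\left(b \right)} = 2 b 2 b - 12 = 4 b^{2} - 12 = -12 + 4 b^{2}$)
$T = - \frac{1}{155}$ ($T = \frac{1}{-155} = - \frac{1}{155} \approx -0.0064516$)
$\sqrt{A{\left(B{\left(d{\left(3 \right)} \right)} \right)} + T} = \sqrt{\left(-12 + 4 \left(\frac{52}{3}\right)^{2}\right) - \frac{1}{155}} = \sqrt{\left(-12 + 4 \cdot \frac{2704}{9}\right) - \frac{1}{155}} = \sqrt{\left(-12 + \frac{10816}{9}\right) - \frac{1}{155}} = \sqrt{\frac{10708}{9} - \frac{1}{155}} = \sqrt{\frac{1659731}{1395}} = \frac{\sqrt{257258305}}{465}$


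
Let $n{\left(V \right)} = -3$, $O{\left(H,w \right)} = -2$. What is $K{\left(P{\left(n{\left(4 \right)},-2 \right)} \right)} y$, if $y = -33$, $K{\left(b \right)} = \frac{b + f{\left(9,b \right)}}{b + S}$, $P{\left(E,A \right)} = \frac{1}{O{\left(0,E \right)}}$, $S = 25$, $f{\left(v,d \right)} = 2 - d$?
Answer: $- \frac{132}{49} \approx -2.6939$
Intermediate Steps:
$P{\left(E,A \right)} = - \frac{1}{2}$ ($P{\left(E,A \right)} = \frac{1}{-2} = - \frac{1}{2}$)
$K{\left(b \right)} = \frac{2}{25 + b}$ ($K{\left(b \right)} = \frac{b - \left(-2 + b\right)}{b + 25} = \frac{2}{25 + b}$)
$K{\left(P{\left(n{\left(4 \right)},-2 \right)} \right)} y = \frac{2}{25 - \frac{1}{2}} \left(-33\right) = \frac{2}{\frac{49}{2}} \left(-33\right) = 2 \cdot \frac{2}{49} \left(-33\right) = \frac{4}{49} \left(-33\right) = - \frac{132}{49}$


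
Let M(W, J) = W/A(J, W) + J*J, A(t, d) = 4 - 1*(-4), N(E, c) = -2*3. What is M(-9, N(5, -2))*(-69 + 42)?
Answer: -7533/8 ≈ -941.63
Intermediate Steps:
N(E, c) = -6
A(t, d) = 8 (A(t, d) = 4 + 4 = 8)
M(W, J) = J² + W/8 (M(W, J) = W/8 + J*J = W/8 + J² = J² + W/8)
M(-9, N(5, -2))*(-69 + 42) = ((-6)² + (⅛)*(-9))*(-69 + 42) = (36 - 9/8)*(-27) = (279/8)*(-27) = -7533/8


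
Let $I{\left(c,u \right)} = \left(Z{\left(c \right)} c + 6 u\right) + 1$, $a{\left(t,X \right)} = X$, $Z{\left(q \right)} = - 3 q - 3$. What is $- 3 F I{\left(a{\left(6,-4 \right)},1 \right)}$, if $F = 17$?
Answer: $1479$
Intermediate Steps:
$Z{\left(q \right)} = -3 - 3 q$
$I{\left(c,u \right)} = 1 + 6 u + c \left(-3 - 3 c\right)$ ($I{\left(c,u \right)} = \left(\left(-3 - 3 c\right) c + 6 u\right) + 1 = \left(c \left(-3 - 3 c\right) + 6 u\right) + 1 = \left(6 u + c \left(-3 - 3 c\right)\right) + 1 = 1 + 6 u + c \left(-3 - 3 c\right)$)
$- 3 F I{\left(a{\left(6,-4 \right)},1 \right)} = \left(-3\right) 17 \left(1 + 6 \cdot 1 - - 12 \left(1 - 4\right)\right) = - 51 \left(1 + 6 - \left(-12\right) \left(-3\right)\right) = - 51 \left(1 + 6 - 36\right) = \left(-51\right) \left(-29\right) = 1479$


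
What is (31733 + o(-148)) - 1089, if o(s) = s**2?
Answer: 52548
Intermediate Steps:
(31733 + o(-148)) - 1089 = (31733 + (-148)**2) - 1089 = (31733 + 21904) - 1089 = 53637 - 1089 = 52548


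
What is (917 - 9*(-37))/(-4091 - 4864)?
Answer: -250/1791 ≈ -0.13959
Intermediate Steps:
(917 - 9*(-37))/(-4091 - 4864) = (917 + 333)/(-8955) = 1250*(-1/8955) = -250/1791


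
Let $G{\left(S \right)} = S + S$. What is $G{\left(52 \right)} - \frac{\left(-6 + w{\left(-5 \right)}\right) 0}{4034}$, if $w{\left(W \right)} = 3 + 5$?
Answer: $104$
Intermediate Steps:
$G{\left(S \right)} = 2 S$
$w{\left(W \right)} = 8$
$G{\left(52 \right)} - \frac{\left(-6 + w{\left(-5 \right)}\right) 0}{4034} = 2 \cdot 52 - \frac{\left(-6 + 8\right) 0}{4034} = 104 - 2 \cdot 0 \cdot \frac{1}{4034} = 104 - 0 \cdot \frac{1}{4034} = 104 - 0 = 104 + 0 = 104$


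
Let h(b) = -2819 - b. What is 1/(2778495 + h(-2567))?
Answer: 1/2778243 ≈ 3.5994e-7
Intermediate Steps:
1/(2778495 + h(-2567)) = 1/(2778495 + (-2819 - 1*(-2567))) = 1/(2778495 + (-2819 + 2567)) = 1/(2778495 - 252) = 1/2778243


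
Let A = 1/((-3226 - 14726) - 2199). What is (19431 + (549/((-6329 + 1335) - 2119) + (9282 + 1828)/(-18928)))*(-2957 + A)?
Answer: -6494930924928674869/113042797686 ≈ -5.7455e+7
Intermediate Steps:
A = -1/20151 (A = 1/(-17952 - 2199) = 1/(-20151) = -1/20151 ≈ -4.9625e-5)
(19431 + (549/((-6329 + 1335) - 2119) + (9282 + 1828)/(-18928)))*(-2957 + A) = (19431 + (549/((-6329 + 1335) - 2119) + (9282 + 1828)/(-18928)))*(-2957 - 1/20151) = (19431 + (549/(-4994 - 2119) + 11110*(-1/18928)))*(-59586508/20151) = (19431 + (549/(-7113) - 5555/9464))*(-59586508/20151) = (19431 + (549*(-1/7113) - 5555/9464))*(-59586508/20151) = (19431 + (-183/2371 - 5555/9464))*(-59586508/20151) = (19431 - 14902817/22439144)*(-59586508/20151) = (436000104247/22439144)*(-59586508/20151) = -6494930924928674869/113042797686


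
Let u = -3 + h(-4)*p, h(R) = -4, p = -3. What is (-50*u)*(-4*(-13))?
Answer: -23400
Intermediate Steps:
u = 9 (u = -3 - 4*(-3) = -3 + 12 = 9)
(-50*u)*(-4*(-13)) = (-50*9)*(-4*(-13)) = -450*52 = -23400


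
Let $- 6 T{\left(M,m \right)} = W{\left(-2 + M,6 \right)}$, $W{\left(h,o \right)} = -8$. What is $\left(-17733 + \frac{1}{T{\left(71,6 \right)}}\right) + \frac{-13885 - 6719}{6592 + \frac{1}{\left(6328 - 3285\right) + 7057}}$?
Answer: $- \frac{1574409516443}{88772268} \approx -17735.0$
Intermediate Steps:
$T{\left(M,m \right)} = \frac{4}{3}$ ($T{\left(M,m \right)} = \left(- \frac{1}{6}\right) \left(-8\right) = \frac{4}{3}$)
$\left(-17733 + \frac{1}{T{\left(71,6 \right)}}\right) + \frac{-13885 - 6719}{6592 + \frac{1}{\left(6328 - 3285\right) + 7057}} = \left(-17733 + \frac{1}{\frac{4}{3}}\right) + \frac{-13885 - 6719}{6592 + \frac{1}{\left(6328 - 3285\right) + 7057}} = \left(-17733 + \frac{3}{4}\right) - \frac{20604}{6592 + \frac{1}{\left(6328 - 3285\right) + 7057}} = - \frac{70929}{4} - \frac{20604}{6592 + \frac{1}{3043 + 7057}} = - \frac{70929}{4} - \frac{20604}{6592 + \frac{1}{10100}} = - \frac{70929}{4} - \frac{20604}{\frac{66579201}{10100}} = - \frac{70929}{4} - \frac{69366800}{22193067} = - \frac{1574409516443}{88772268}$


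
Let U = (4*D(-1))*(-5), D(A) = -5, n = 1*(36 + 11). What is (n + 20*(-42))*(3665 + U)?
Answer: -2985645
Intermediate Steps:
n = 47 (n = 1*47 = 47)
U = 100 (U = (4*(-5))*(-5) = -20*(-5) = 100)
(n + 20*(-42))*(3665 + U) = (47 + 20*(-42))*(3665 + 100) = (47 - 840)*3765 = -793*3765 = -2985645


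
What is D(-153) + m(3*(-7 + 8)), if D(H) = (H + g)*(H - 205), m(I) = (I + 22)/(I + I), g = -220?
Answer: 801229/6 ≈ 1.3354e+5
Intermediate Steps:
m(I) = (22 + I)/(2*I) (m(I) = (22 + I)/((2*I)) = (22 + I)*(1/(2*I)) = (22 + I)/(2*I))
D(H) = (-220 + H)*(-205 + H) (D(H) = (H - 220)*(H - 205) = (-220 + H)*(-205 + H))
D(-153) + m(3*(-7 + 8)) = (45100 + (-153)**2 - 425*(-153)) + (22 + 3*(-7 + 8))/(2*((3*(-7 + 8)))) = (45100 + 23409 + 65025) + (22 + 3*1)/(2*((3*1))) = 133534 + (1/2)*(22 + 3)/3 = 133534 + (1/2)*(1/3)*25 = 133534 + 25/6 = 801229/6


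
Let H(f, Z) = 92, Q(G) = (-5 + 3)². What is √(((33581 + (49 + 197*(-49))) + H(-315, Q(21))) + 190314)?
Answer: √214383 ≈ 463.02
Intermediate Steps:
Q(G) = 4 (Q(G) = (-2)² = 4)
√(((33581 + (49 + 197*(-49))) + H(-315, Q(21))) + 190314) = √(((33581 + (49 + 197*(-49))) + 92) + 190314) = √(((33581 + (49 - 9653)) + 92) + 190314) = √(((33581 - 9604) + 92) + 190314) = √((23977 + 92) + 190314) = √(24069 + 190314) = √214383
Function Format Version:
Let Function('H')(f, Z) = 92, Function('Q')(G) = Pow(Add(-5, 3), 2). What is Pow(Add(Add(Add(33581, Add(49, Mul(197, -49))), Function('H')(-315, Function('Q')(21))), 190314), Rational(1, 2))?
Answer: Pow(214383, Rational(1, 2)) ≈ 463.02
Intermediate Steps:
Function('Q')(G) = 4 (Function('Q')(G) = Pow(-2, 2) = 4)
Pow(Add(Add(Add(33581, Add(49, Mul(197, -49))), Function('H')(-315, Function('Q')(21))), 190314), Rational(1, 2)) = Pow(Add(Add(Add(33581, Add(49, Mul(197, -49))), 92), 190314), Rational(1, 2)) = Pow(Add(Add(Add(33581, Add(49, -9653)), 92), 190314), Rational(1, 2)) = Pow(Add(Add(Add(33581, -9604), 92), 190314), Rational(1, 2)) = Pow(Add(Add(23977, 92), 190314), Rational(1, 2)) = Pow(Add(24069, 190314), Rational(1, 2)) = Pow(214383, Rational(1, 2))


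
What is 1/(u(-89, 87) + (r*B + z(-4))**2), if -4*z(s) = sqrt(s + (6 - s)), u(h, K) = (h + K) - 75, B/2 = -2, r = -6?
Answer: 31960/15904729 + 768*sqrt(6)/15904729 ≈ 0.0021277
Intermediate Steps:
B = -4 (B = 2*(-2) = -4)
u(h, K) = -75 + K + h (u(h, K) = (K + h) - 75 = -75 + K + h)
z(s) = -sqrt(6)/4 (z(s) = -sqrt(s + (6 - s))/4 = -sqrt(6)/4)
1/(u(-89, 87) + (r*B + z(-4))**2) = 1/((-75 + 87 - 89) + (-6*(-4) - sqrt(6)/4)**2) = 1/(-77 + (24 - sqrt(6)/4)**2)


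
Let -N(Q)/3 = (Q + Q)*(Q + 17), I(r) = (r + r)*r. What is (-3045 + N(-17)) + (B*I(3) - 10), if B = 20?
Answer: -2695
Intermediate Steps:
I(r) = 2*r² (I(r) = (2*r)*r = 2*r²)
N(Q) = -6*Q*(17 + Q) (N(Q) = -3*(Q + Q)*(Q + 17) = -3*2*Q*(17 + Q) = -6*Q*(17 + Q))
(-3045 + N(-17)) + (B*I(3) - 10) = (-3045 - 6*(-17)*(17 - 17)) + (20*(2*3²) - 10) = (-3045 - 6*(-17)*0) + (20*(2*9) - 10) = (-3045 + 0) + (20*18 - 10) = -3045 + (360 - 10) = -3045 + 350 = -2695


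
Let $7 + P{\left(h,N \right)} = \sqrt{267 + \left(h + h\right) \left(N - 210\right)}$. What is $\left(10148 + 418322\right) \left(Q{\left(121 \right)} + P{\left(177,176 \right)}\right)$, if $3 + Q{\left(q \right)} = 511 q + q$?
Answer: $26540288740 + 428470 i \sqrt{11769} \approx 2.654 \cdot 10^{10} + 4.6483 \cdot 10^{7} i$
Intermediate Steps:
$P{\left(h,N \right)} = -7 + \sqrt{267 + 2 h \left(-210 + N\right)}$ ($P{\left(h,N \right)} = -7 + \sqrt{267 + \left(h + h\right) \left(N - 210\right)} = -7 + \sqrt{267 + 2 h \left(-210 + N\right)}$)
$Q{\left(q \right)} = -3 + 512 q$ ($Q{\left(q \right)} = -3 + \left(511 q + q\right) = -3 + 512 q$)
$\left(10148 + 418322\right) \left(Q{\left(121 \right)} + P{\left(177,176 \right)}\right) = \left(10148 + 418322\right) \left(\left(-3 + 512 \cdot 121\right) - \left(7 - \sqrt{267 - 74340 + 2 \cdot 176 \cdot 177}\right)\right) = 428470 \left(\left(-3 + 61952\right) - \left(7 - \sqrt{267 - 74340 + 62304}\right)\right) = 428470 \left(61949 - \left(7 - \sqrt{-11769}\right)\right) = 428470 \left(61949 - \left(7 - i \sqrt{11769}\right)\right) = 428470 \left(61942 + i \sqrt{11769}\right) = 26540288740 + 428470 i \sqrt{11769}$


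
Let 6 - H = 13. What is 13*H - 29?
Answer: -120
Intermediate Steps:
H = -7 (H = 6 - 1*13 = 6 - 13 = -7)
13*H - 29 = 13*(-7) - 29 = -91 - 29 = -120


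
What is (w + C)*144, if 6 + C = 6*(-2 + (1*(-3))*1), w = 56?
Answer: 2880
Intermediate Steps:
C = -36 (C = -6 + 6*(-2 + (1*(-3))*1) = -6 + 6*(-2 - 3*1) = -6 + 6*(-2 - 3) = -6 + 6*(-5) = -6 - 30 = -36)
(w + C)*144 = (56 - 36)*144 = 20*144 = 2880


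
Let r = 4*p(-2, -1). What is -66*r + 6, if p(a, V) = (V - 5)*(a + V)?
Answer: -4746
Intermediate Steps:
p(a, V) = (-5 + V)*(V + a)
r = 72 (r = 4*((-1)² - 5*(-1) - 5*(-2) - 1*(-2)) = 4*(1 + 5 + 10 + 2) = 4*18 = 72)
-66*r + 6 = -66*72 + 6 = -4752 + 6 = -4746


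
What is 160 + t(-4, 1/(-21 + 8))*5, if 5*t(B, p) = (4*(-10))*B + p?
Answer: 4159/13 ≈ 319.92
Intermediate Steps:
t(B, p) = -8*B + p/5 (t(B, p) = ((4*(-10))*B + p)/5 = (-40*B + p)/5 = (p - 40*B)/5 = -8*B + p/5)
160 + t(-4, 1/(-21 + 8))*5 = 160 + (-8*(-4) + 1/(5*(-21 + 8)))*5 = 160 + (32 + (1/5)/(-13))*5 = 160 + (32 + (1/5)*(-1/13))*5 = 160 + (32 - 1/65)*5 = 160 + (2079/65)*5 = 160 + 2079/13 = 4159/13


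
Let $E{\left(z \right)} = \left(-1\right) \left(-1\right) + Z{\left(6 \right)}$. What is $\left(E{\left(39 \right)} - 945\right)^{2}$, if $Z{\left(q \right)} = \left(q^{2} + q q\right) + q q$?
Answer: $698896$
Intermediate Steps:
$Z{\left(q \right)} = 3 q^{2}$ ($Z{\left(q \right)} = \left(q^{2} + q^{2}\right) + q^{2} = 2 q^{2} + q^{2} = 3 q^{2}$)
$E{\left(z \right)} = 109$ ($E{\left(z \right)} = \left(-1\right) \left(-1\right) + 3 \cdot 6^{2} = 1 + 3 \cdot 36 = 1 + 108 = 109$)
$\left(E{\left(39 \right)} - 945\right)^{2} = \left(109 - 945\right)^{2} = \left(-836\right)^{2} = 698896$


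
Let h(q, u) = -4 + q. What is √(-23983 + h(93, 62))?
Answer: I*√23894 ≈ 154.58*I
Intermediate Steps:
√(-23983 + h(93, 62)) = √(-23983 + (-4 + 93)) = √(-23983 + 89) = √(-23894) = I*√23894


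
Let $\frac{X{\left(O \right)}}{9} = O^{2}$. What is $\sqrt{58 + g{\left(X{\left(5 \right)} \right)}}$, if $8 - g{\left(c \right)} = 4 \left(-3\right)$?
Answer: $\sqrt{78} \approx 8.8318$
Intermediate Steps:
$X{\left(O \right)} = 9 O^{2}$
$g{\left(c \right)} = 20$ ($g{\left(c \right)} = 8 - 4 \left(-3\right) = 8 - -12 = 8 + 12 = 20$)
$\sqrt{58 + g{\left(X{\left(5 \right)} \right)}} = \sqrt{58 + 20} = \sqrt{78}$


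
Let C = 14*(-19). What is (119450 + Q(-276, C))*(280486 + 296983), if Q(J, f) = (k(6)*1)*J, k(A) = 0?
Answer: 68978672050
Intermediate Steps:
C = -266
Q(J, f) = 0 (Q(J, f) = (0*1)*J = 0*J = 0)
(119450 + Q(-276, C))*(280486 + 296983) = (119450 + 0)*(280486 + 296983) = 119450*577469 = 68978672050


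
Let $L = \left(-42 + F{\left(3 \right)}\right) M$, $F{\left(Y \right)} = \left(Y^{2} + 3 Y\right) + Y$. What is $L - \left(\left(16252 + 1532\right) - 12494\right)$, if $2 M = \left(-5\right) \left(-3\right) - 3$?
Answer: $-5416$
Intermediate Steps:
$M = 6$ ($M = \frac{\left(-5\right) \left(-3\right) - 3}{2} = \frac{15 - 3}{2} = \frac{1}{2} \cdot 12 = 6$)
$F{\left(Y \right)} = Y^{2} + 4 Y$
$L = -126$ ($L = \left(-42 + 3 \left(4 + 3\right)\right) 6 = \left(-42 + 3 \cdot 7\right) 6 = \left(-42 + 21\right) 6 = \left(-21\right) 6 = -126$)
$L - \left(\left(16252 + 1532\right) - 12494\right) = -126 - \left(\left(16252 + 1532\right) - 12494\right) = -126 - \left(17784 - 12494\right) = -126 - 5290 = -5416$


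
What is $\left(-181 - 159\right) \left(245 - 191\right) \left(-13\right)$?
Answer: $238680$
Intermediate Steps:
$\left(-181 - 159\right) \left(245 - 191\right) \left(-13\right) = \left(-340\right) 54 \left(-13\right) = \left(-18360\right) \left(-13\right) = 238680$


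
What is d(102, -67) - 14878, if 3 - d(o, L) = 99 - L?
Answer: -15041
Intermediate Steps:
d(o, L) = -96 + L (d(o, L) = 3 - (99 - L) = 3 + (-99 + L) = -96 + L)
d(102, -67) - 14878 = (-96 - 67) - 14878 = -163 - 14878 = -15041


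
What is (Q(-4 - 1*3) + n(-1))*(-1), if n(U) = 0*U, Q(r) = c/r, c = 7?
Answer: 1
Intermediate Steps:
Q(r) = 7/r
n(U) = 0
(Q(-4 - 1*3) + n(-1))*(-1) = (7/(-4 - 1*3) + 0)*(-1) = (7/(-4 - 3) + 0)*(-1) = (7/(-7) + 0)*(-1) = (7*(-1/7) + 0)*(-1) = (-1 + 0)*(-1) = -1*(-1) = 1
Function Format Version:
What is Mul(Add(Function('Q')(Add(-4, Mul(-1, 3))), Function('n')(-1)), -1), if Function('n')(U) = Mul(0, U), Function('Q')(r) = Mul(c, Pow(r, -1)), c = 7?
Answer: 1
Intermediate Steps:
Function('Q')(r) = Mul(7, Pow(r, -1))
Function('n')(U) = 0
Mul(Add(Function('Q')(Add(-4, Mul(-1, 3))), Function('n')(-1)), -1) = Mul(Add(Mul(7, Pow(Add(-4, Mul(-1, 3)), -1)), 0), -1) = Mul(Add(Mul(7, Pow(Add(-4, -3), -1)), 0), -1) = Mul(Add(Mul(7, Pow(-7, -1)), 0), -1) = Mul(Add(Mul(7, Rational(-1, 7)), 0), -1) = Mul(Add(-1, 0), -1) = Mul(-1, -1) = 1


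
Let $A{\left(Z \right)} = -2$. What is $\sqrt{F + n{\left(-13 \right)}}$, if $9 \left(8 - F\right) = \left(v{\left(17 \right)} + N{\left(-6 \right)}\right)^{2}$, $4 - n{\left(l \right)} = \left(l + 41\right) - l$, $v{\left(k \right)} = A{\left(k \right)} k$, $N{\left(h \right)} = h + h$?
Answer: $\frac{i \sqrt{2377}}{3} \approx 16.251 i$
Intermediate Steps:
$N{\left(h \right)} = 2 h$
$v{\left(k \right)} = - 2 k$
$n{\left(l \right)} = -37$ ($n{\left(l \right)} = 4 - \left(\left(l + 41\right) - l\right) = 4 - \left(\left(41 + l\right) - l\right) = 4 - 41 = -37$)
$F = - \frac{2044}{9}$ ($F = 8 - \frac{\left(\left(-2\right) 17 + 2 \left(-6\right)\right)^{2}}{9} = 8 - \frac{\left(-34 - 12\right)^{2}}{9} = 8 - \frac{\left(-46\right)^{2}}{9} = 8 - \frac{2116}{9} = - \frac{2044}{9} \approx -227.11$)
$\sqrt{F + n{\left(-13 \right)}} = \sqrt{- \frac{2044}{9} - 37} = \sqrt{- \frac{2377}{9}} = \frac{i \sqrt{2377}}{3}$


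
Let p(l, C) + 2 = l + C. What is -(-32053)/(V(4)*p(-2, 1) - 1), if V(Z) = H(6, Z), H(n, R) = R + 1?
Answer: -32053/16 ≈ -2003.3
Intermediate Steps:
H(n, R) = 1 + R
V(Z) = 1 + Z
p(l, C) = -2 + C + l (p(l, C) = -2 + (l + C) = -2 + (C + l) = -2 + C + l)
-(-32053)/(V(4)*p(-2, 1) - 1) = -(-32053)/((1 + 4)*(-2 + 1 - 2) - 1) = -(-32053)/(5*(-3) - 1) = -(-32053)/(-15 - 1) = -(-32053)/(-16) = -(-32053)*(-1)/16 = -241*133/16 = -32053/16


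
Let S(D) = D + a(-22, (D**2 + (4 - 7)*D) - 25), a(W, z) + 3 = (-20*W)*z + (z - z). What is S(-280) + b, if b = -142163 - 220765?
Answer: 34491389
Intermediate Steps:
a(W, z) = -3 - 20*W*z (a(W, z) = -3 + ((-20*W)*z + (z - z)) = -3 + (-20*W*z + 0) = -3 - 20*W*z)
b = -362928
S(D) = -11003 - 1319*D + 440*D**2 (S(D) = D + (-3 - 20*(-22)*((D**2 + (4 - 7)*D) - 25)) = D + (-3 - 20*(-22)*((D**2 - 3*D) - 25)) = D + (-3 - 20*(-22)*(-25 + D**2 - 3*D)) = D + (-3 + (-11000 - 1320*D + 440*D**2)) = D + (-11003 - 1320*D + 440*D**2) = -11003 - 1319*D + 440*D**2)
S(-280) + b = (-11003 - 1319*(-280) + 440*(-280)**2) - 362928 = (-11003 + 369320 + 440*78400) - 362928 = (-11003 + 369320 + 34496000) - 362928 = 34854317 - 362928 = 34491389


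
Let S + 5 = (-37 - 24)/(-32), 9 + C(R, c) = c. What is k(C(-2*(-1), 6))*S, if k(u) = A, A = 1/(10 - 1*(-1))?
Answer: -9/32 ≈ -0.28125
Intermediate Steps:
C(R, c) = -9 + c
S = -99/32 (S = -5 + (-37 - 24)/(-32) = -5 - 61*(-1/32) = -5 + 61/32 = -99/32 ≈ -3.0938)
A = 1/11 (A = 1/(10 + 1) = 1/11 ≈ 0.090909)
k(u) = 1/11
k(C(-2*(-1), 6))*S = (1/11)*(-99/32) = -9/32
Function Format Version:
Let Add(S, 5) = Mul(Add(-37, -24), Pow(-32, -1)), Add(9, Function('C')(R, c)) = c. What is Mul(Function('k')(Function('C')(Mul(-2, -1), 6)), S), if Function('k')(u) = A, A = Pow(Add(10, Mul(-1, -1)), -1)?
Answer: Rational(-9, 32) ≈ -0.28125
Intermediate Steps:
Function('C')(R, c) = Add(-9, c)
S = Rational(-99, 32) (S = Add(-5, Mul(Add(-37, -24), Pow(-32, -1))) = Add(-5, Mul(-61, Rational(-1, 32))) = Add(-5, Rational(61, 32)) = Rational(-99, 32) ≈ -3.0938)
A = Rational(1, 11) (A = Pow(Add(10, 1), -1) = Pow(11, -1) = Rational(1, 11) ≈ 0.090909)
Function('k')(u) = Rational(1, 11)
Mul(Function('k')(Function('C')(Mul(-2, -1), 6)), S) = Mul(Rational(1, 11), Rational(-99, 32)) = Rational(-9, 32)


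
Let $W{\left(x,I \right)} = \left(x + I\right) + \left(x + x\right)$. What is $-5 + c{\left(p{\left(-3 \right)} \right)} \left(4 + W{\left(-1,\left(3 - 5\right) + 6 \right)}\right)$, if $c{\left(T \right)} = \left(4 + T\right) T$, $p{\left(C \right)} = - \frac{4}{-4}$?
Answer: $20$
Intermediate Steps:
$p{\left(C \right)} = 1$ ($p{\left(C \right)} = \left(-4\right) \left(- \frac{1}{4}\right) = 1$)
$c{\left(T \right)} = T \left(4 + T\right)$
$W{\left(x,I \right)} = I + 3 x$ ($W{\left(x,I \right)} = \left(I + x\right) + 2 x = I + 3 x$)
$-5 + c{\left(p{\left(-3 \right)} \right)} \left(4 + W{\left(-1,\left(3 - 5\right) + 6 \right)}\right) = -5 + 1 \left(4 + 1\right) \left(4 + \left(\left(\left(3 - 5\right) + 6\right) + 3 \left(-1\right)\right)\right) = -5 + 1 \cdot 5 \left(4 + \left(\left(-2 + 6\right) - 3\right)\right) = -5 + 5 \left(4 + \left(4 - 3\right)\right) = -5 + 5 \left(4 + 1\right) = -5 + 5 \cdot 5 = -5 + 25 = 20$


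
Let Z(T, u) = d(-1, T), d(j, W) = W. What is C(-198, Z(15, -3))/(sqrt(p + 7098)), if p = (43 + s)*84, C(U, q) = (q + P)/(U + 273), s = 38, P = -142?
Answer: -127*sqrt(13902)/1042650 ≈ -0.014362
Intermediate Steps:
Z(T, u) = T
C(U, q) = (-142 + q)/(273 + U) (C(U, q) = (q - 142)/(U + 273) = (-142 + q)/(273 + U))
p = 6804 (p = (43 + 38)*84 = 81*84 = 6804)
C(-198, Z(15, -3))/(sqrt(p + 7098)) = ((-142 + 15)/(273 - 198))/(sqrt(6804 + 7098)) = (-127/75)/(sqrt(13902)) = ((1/75)*(-127))*(sqrt(13902)/13902) = -127*sqrt(13902)/1042650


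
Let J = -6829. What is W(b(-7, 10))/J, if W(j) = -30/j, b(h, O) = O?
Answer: 3/6829 ≈ 0.00043930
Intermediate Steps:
W(b(-7, 10))/J = -30/10/(-6829) = -30*1/10*(-1/6829) = -3*(-1/6829) = 3/6829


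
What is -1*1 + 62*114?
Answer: 7067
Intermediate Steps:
-1*1 + 62*114 = -1 + 7068 = 7067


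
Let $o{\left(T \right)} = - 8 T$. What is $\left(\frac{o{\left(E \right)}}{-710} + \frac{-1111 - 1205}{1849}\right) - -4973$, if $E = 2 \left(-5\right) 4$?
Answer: $\frac{652626863}{131279} \approx 4971.3$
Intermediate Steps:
$E = -40$ ($E = \left(-10\right) 4 = -40$)
$\left(\frac{o{\left(E \right)}}{-710} + \frac{-1111 - 1205}{1849}\right) - -4973 = \left(\frac{\left(-8\right) \left(-40\right)}{-710} + \frac{-1111 - 1205}{1849}\right) - -4973 = \left(320 \left(- \frac{1}{710}\right) + \left(-1111 - 1205\right) \frac{1}{1849}\right) + 4973 = \left(- \frac{32}{71} - \frac{2316}{1849}\right) + 4973 = - \frac{223604}{131279} + 4973 = \frac{652626863}{131279}$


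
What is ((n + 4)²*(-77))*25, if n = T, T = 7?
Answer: -232925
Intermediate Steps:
n = 7
((n + 4)²*(-77))*25 = ((7 + 4)²*(-77))*25 = (11²*(-77))*25 = (121*(-77))*25 = -9317*25 = -232925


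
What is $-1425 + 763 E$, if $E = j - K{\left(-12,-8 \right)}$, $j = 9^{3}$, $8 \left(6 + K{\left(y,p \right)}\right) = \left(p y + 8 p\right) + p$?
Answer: $557091$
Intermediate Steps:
$K{\left(y,p \right)} = -6 + \frac{9 p}{8} + \frac{p y}{8}$ ($K{\left(y,p \right)} = -6 + \frac{\left(p y + 8 p\right) + p}{8} = -6 + \frac{\left(8 p + p y\right) + p}{8} = -6 + \frac{9 p + p y}{8} = -6 + \left(\frac{9 p}{8} + \frac{p y}{8}\right) = -6 + \frac{9 p}{8} + \frac{p y}{8}$)
$j = 729$
$E = 732$ ($E = 729 - \left(-6 + \frac{9}{8} \left(-8\right) + \frac{1}{8} \left(-8\right) \left(-12\right)\right) = 729 - \left(-6 - 9 + 12\right) = 729 - -3 = 729 + 3 = 732$)
$-1425 + 763 E = -1425 + 763 \cdot 732 = -1425 + 558516 = 557091$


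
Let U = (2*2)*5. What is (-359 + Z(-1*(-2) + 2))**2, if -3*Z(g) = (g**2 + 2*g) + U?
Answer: 1256641/9 ≈ 1.3963e+5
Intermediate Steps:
U = 20 (U = 4*5 = 20)
Z(g) = -20/3 - 2*g/3 - g**2/3 (Z(g) = -((g**2 + 2*g) + 20)/3 = -(20 + g**2 + 2*g)/3 = -20/3 - 2*g/3 - g**2/3)
(-359 + Z(-1*(-2) + 2))**2 = (-359 + (-20/3 - 2*(-1*(-2) + 2)/3 - (-1*(-2) + 2)**2/3))**2 = (-359 + (-20/3 - 2*(2 + 2)/3 - (2 + 2)**2/3))**2 = (-359 + (-20/3 - 2/3*4 - 1/3*4**2))**2 = (-359 + (-20/3 - 8/3 - 1/3*16))**2 = (-359 + (-20/3 - 8/3 - 16/3))**2 = (-359 - 44/3)**2 = (-1121/3)**2 = 1256641/9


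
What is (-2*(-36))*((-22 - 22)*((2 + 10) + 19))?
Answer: -98208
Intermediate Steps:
(-2*(-36))*((-22 - 22)*((2 + 10) + 19)) = 72*(-44*(12 + 19)) = 72*(-44*31) = 72*(-1364) = -98208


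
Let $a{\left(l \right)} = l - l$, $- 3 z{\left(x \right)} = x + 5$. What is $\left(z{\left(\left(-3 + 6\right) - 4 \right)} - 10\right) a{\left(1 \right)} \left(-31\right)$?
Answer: $0$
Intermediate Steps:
$z{\left(x \right)} = - \frac{5}{3} - \frac{x}{3}$ ($z{\left(x \right)} = - \frac{x + 5}{3} = - \frac{5 + x}{3} = - \frac{5}{3} - \frac{x}{3}$)
$a{\left(l \right)} = 0$
$\left(z{\left(\left(-3 + 6\right) - 4 \right)} - 10\right) a{\left(1 \right)} \left(-31\right) = \left(\left(- \frac{5}{3} - \frac{\left(-3 + 6\right) - 4}{3}\right) - 10\right) 0 \left(-31\right) = \left(\left(- \frac{5}{3} - \frac{3 - 4}{3}\right) - 10\right) 0 \left(-31\right) = \left(\left(- \frac{5}{3} - - \frac{1}{3}\right) - 10\right) 0 \left(-31\right) = \left(\left(- \frac{5}{3} + \frac{1}{3}\right) - 10\right) 0 \left(-31\right) = \left(- \frac{4}{3} - 10\right) 0 \left(-31\right) = \left(- \frac{34}{3}\right) 0 \left(-31\right) = 0 \left(-31\right) = 0$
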